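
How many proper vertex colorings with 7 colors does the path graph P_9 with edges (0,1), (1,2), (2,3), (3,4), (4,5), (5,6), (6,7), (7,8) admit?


P(P_9, k) = k * (k-1)^(8).
P(7) = 7 * 6^8 = 7 * 1679616 = 11757312.

11757312


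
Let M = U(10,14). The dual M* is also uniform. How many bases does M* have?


The dual of U(r,n) is U(n-r, n) = U(4,14).
Bases of U(4,14) are all (4)-element subsets.
|B(M*)| = C(14,4) = 14! / (4! * 10!) = 1001.

1001


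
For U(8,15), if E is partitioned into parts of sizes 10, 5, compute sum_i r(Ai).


r(Ai) = min(|Ai|, 8) for each part.
Sum = min(10,8) + min(5,8)
    = 8 + 5
    = 13.

13


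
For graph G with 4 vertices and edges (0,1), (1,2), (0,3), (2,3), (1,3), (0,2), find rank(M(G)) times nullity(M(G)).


r(M) = |V| - c = 4 - 1 = 3.
nullity = |E| - r(M) = 6 - 3 = 3.
Product = 3 * 3 = 9.

9


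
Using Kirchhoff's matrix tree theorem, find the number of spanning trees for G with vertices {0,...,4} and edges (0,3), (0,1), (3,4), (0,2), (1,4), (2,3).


By Kirchhoff's matrix tree theorem, the number of spanning trees equals
the determinant of any cofactor of the Laplacian matrix L.
G has 5 vertices and 6 edges.
Computing the (4 x 4) cofactor determinant gives 11.

11


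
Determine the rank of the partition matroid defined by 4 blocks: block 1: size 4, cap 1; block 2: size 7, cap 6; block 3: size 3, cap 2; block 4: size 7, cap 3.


Rank of a partition matroid = sum of min(|Si|, ci) for each block.
= min(4,1) + min(7,6) + min(3,2) + min(7,3)
= 1 + 6 + 2 + 3
= 12.

12


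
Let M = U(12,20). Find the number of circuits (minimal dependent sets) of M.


In U(12,20), circuits are the (13)-element subsets.
Any set of 13 elements is dependent, and removing any one element gives
an independent set of size 12, so it is a minimal dependent set.
Number of circuits = C(20,13) = 20! / (13! * 7!) = 77520.

77520


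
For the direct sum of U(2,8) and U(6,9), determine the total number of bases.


Bases of a direct sum M1 + M2: |B| = |B(M1)| * |B(M2)|.
|B(U(2,8))| = C(8,2) = 28.
|B(U(6,9))| = C(9,6) = 84.
Total bases = 28 * 84 = 2352.

2352


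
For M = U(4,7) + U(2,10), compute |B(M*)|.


(M1+M2)* = M1* + M2*.
M1* = U(3,7), bases: C(7,3) = 35.
M2* = U(8,10), bases: C(10,8) = 45.
|B(M*)| = 35 * 45 = 1575.

1575


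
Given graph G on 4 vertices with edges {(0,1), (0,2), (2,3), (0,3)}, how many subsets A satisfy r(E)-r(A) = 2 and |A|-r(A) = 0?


R(x,y) = sum over A in 2^E of x^(r(E)-r(A)) * y^(|A|-r(A)).
G has 4 vertices, 4 edges. r(E) = 3.
Enumerate all 2^4 = 16 subsets.
Count subsets with r(E)-r(A)=2 and |A|-r(A)=0: 4.

4


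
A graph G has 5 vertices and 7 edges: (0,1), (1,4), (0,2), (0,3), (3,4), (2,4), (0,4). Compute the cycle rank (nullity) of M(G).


Cycle rank (nullity) = |E| - r(M) = |E| - (|V| - c).
|E| = 7, |V| = 5, c = 1.
Nullity = 7 - (5 - 1) = 7 - 4 = 3.

3


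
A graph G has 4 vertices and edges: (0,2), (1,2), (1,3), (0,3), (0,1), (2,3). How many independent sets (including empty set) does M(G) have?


An independent set in a graphic matroid is an acyclic edge subset.
G has 4 vertices and 6 edges.
Enumerate all 2^6 = 64 subsets, checking for acyclicity.
Total independent sets = 38.

38


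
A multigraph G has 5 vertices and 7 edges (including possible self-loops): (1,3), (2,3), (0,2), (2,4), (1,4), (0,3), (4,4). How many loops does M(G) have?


In a graphic matroid, a loop is a self-loop edge (u,u) with rank 0.
Examining all 7 edges for self-loops...
Self-loops found: (4,4)
Number of loops = 1.

1


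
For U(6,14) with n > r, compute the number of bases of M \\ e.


Deleting e from U(6,14) gives U(6,13) since n > r.
Bases of U(6,13) = C(13,6) = 13! / (6! * 7!) = 1716.

1716


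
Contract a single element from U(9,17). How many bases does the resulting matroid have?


Contracting e from U(9,17) gives U(8,16).
Bases of U(8,16) = C(16,8) = 16! / (8! * 8!) = 12870.

12870


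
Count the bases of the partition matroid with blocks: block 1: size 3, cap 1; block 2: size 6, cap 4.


A basis picks exactly ci elements from block i.
Number of bases = product of C(|Si|, ci).
= C(3,1) * C(6,4)
= 3 * 15
= 45.

45


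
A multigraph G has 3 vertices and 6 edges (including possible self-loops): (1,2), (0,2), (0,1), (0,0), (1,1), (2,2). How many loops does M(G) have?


In a graphic matroid, a loop is a self-loop edge (u,u) with rank 0.
Examining all 6 edges for self-loops...
Self-loops found: (0,0), (1,1), (2,2)
Number of loops = 3.

3


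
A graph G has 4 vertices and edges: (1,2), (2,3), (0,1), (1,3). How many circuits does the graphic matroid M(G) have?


A circuit in a graphic matroid = edge set of a simple cycle.
G has 4 vertices and 4 edges.
Enumerating all minimal edge subsets forming cycles...
Total circuits found: 1.

1


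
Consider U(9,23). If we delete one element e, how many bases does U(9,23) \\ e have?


Deleting e from U(9,23) gives U(9,22) since n > r.
Bases of U(9,22) = (22 choose 9) = 497420.

497420


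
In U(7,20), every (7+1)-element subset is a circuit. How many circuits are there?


In U(7,20), circuits are the (8)-element subsets.
Any set of 8 elements is dependent, and removing any one element gives
an independent set of size 7, so it is a minimal dependent set.
Number of circuits = C(20,8) = 125970.

125970


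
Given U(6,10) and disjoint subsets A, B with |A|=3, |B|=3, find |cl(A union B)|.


|A union B| = 3 + 3 = 6 (disjoint).
In U(6,10), cl(S) = S if |S| < 6, else cl(S) = E.
Since 6 >= 6, cl(A union B) = E.
|cl(A union B)| = 10.

10


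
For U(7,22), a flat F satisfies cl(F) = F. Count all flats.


Flats of U(7,22): every subset of size < 7 is a flat, plus E itself.
Count = (22 choose 0) + (22 choose 1) + (22 choose 2) + (22 choose 3) + (22 choose 4) + (22 choose 5) + (22 choose 6) + 1
     = 1 + 22 + 231 + 1540 + 7315 + 26334 + 74613 + 1
     = 110057.

110057


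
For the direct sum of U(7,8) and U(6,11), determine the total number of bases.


Bases of a direct sum M1 + M2: |B| = |B(M1)| * |B(M2)|.
|B(U(7,8))| = C(8,7) = 8.
|B(U(6,11))| = C(11,6) = 462.
Total bases = 8 * 462 = 3696.

3696


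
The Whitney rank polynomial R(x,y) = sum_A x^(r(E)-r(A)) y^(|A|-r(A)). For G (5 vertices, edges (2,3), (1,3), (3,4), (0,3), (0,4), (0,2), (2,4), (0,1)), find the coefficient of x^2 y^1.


R(x,y) = sum over A in 2^E of x^(r(E)-r(A)) * y^(|A|-r(A)).
G has 5 vertices, 8 edges. r(E) = 4.
Enumerate all 2^8 = 256 subsets.
Count subsets with r(E)-r(A)=2 and |A|-r(A)=1: 5.

5


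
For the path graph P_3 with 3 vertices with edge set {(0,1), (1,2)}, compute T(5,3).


A path on 3 vertices is a tree with 2 edges.
T(x,y) = x^(2) for any tree.
T(5,3) = 5^2 = 25.

25


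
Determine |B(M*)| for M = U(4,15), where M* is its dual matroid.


The dual of U(r,n) is U(n-r, n) = U(11,15).
Bases of U(11,15) are all (11)-element subsets.
|B(M*)| = (15 choose 11) = 1365.

1365


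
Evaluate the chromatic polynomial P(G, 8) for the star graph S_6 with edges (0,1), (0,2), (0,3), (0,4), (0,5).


P(tree, k) = k * (k-1)^(5) for any tree on 6 vertices.
P(8) = 8 * 7^5 = 8 * 16807 = 134456.

134456


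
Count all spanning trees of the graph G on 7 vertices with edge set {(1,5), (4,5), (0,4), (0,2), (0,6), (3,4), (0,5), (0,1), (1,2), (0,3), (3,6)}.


By Kirchhoff's matrix tree theorem, the number of spanning trees equals
the determinant of any cofactor of the Laplacian matrix L.
G has 7 vertices and 11 edges.
Computing the (6 x 6) cofactor determinant gives 144.

144


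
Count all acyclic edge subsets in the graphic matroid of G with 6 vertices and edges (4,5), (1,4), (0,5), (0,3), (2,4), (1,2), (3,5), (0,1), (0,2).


An independent set in a graphic matroid is an acyclic edge subset.
G has 6 vertices and 9 edges.
Enumerate all 2^9 = 512 subsets, checking for acyclicity.
Total independent sets = 296.

296


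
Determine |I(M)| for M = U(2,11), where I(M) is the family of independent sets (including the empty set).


Independent sets of U(2,11) are all subsets of size <= 2.
Count = (11 choose 0) + (11 choose 1) + (11 choose 2)
     = 1 + 11 + 55
     = 67.

67


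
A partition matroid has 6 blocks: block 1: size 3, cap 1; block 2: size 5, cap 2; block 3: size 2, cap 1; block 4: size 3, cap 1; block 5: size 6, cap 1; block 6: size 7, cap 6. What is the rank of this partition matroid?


Rank of a partition matroid = sum of min(|Si|, ci) for each block.
= min(3,1) + min(5,2) + min(2,1) + min(3,1) + min(6,1) + min(7,6)
= 1 + 2 + 1 + 1 + 1 + 6
= 12.

12


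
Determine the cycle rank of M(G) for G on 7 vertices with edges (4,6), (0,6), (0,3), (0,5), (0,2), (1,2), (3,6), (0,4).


Cycle rank (nullity) = |E| - r(M) = |E| - (|V| - c).
|E| = 8, |V| = 7, c = 1.
Nullity = 8 - (7 - 1) = 8 - 6 = 2.

2


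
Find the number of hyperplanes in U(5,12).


Hyperplanes of U(5,12) are flats of rank 4.
In a uniform matroid, these are exactly the (4)-element subsets.
Count = (12 choose 4) = 495.

495


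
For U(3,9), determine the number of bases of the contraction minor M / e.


Contracting e from U(3,9) gives U(2,8).
Bases of U(2,8) = C(8,2) = 8! / (2! * 6!) = 28.

28


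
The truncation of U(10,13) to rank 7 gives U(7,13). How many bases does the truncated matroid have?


Truncating U(10,13) to rank 7 gives U(7,13).
Bases of U(7,13) are all 7-element subsets of 13 elements.
Number of bases = C(13,7) = 1716.

1716


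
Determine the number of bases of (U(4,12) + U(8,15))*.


(M1+M2)* = M1* + M2*.
M1* = U(8,12), bases: C(12,8) = 495.
M2* = U(7,15), bases: C(15,7) = 6435.
|B(M*)| = 495 * 6435 = 3185325.

3185325


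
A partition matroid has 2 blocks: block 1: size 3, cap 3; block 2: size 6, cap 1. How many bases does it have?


A basis picks exactly ci elements from block i.
Number of bases = product of C(|Si|, ci).
= C(3,3) * C(6,1)
= 1 * 6
= 6.

6


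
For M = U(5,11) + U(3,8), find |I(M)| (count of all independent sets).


For a direct sum, |I(M1+M2)| = |I(M1)| * |I(M2)|.
|I(U(5,11))| = sum C(11,k) for k=0..5 = 1024.
|I(U(3,8))| = sum C(8,k) for k=0..3 = 93.
Total = 1024 * 93 = 95232.

95232


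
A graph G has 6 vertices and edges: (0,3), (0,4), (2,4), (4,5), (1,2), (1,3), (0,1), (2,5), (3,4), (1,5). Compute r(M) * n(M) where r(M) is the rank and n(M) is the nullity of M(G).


r(M) = |V| - c = 6 - 1 = 5.
nullity = |E| - r(M) = 10 - 5 = 5.
Product = 5 * 5 = 25.

25


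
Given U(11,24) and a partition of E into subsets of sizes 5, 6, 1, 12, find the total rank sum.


r(Ai) = min(|Ai|, 11) for each part.
Sum = min(5,11) + min(6,11) + min(1,11) + min(12,11)
    = 5 + 6 + 1 + 11
    = 23.

23


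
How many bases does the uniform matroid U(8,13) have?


Bases of U(8,13) are all 8-element subsets of the 13-element ground set.
Number of bases = C(13,8).
(13 choose 8) = 1287.

1287


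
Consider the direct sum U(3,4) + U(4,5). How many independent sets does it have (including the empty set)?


For a direct sum, |I(M1+M2)| = |I(M1)| * |I(M2)|.
|I(U(3,4))| = sum C(4,k) for k=0..3 = 15.
|I(U(4,5))| = sum C(5,k) for k=0..4 = 31.
Total = 15 * 31 = 465.

465


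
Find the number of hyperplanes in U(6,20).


Hyperplanes of U(6,20) are flats of rank 5.
In a uniform matroid, these are exactly the (5)-element subsets.
Count = C(20,5) = 20! / (5! * 15!) = 15504.

15504


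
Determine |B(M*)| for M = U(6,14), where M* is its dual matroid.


The dual of U(r,n) is U(n-r, n) = U(8,14).
Bases of U(8,14) are all (8)-element subsets.
|B(M*)| = (14 choose 8) = 3003.

3003


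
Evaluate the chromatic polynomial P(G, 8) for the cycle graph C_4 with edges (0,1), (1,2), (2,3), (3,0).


P(C_4, k) = (k-1)^4 + (-1)^4*(k-1).
P(8) = (7)^4 + 7
= 2401 + 7 = 2408.

2408


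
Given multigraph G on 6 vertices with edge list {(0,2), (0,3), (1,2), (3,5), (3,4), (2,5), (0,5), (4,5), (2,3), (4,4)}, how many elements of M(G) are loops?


In a graphic matroid, a loop is a self-loop edge (u,u) with rank 0.
Examining all 10 edges for self-loops...
Self-loops found: (4,4)
Number of loops = 1.

1


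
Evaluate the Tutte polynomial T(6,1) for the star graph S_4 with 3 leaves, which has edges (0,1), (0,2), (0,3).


A star on 4 vertices is a tree with 3 edges.
T(x,y) = x^(3) for any tree.
T(6,1) = 6^3 = 216.

216


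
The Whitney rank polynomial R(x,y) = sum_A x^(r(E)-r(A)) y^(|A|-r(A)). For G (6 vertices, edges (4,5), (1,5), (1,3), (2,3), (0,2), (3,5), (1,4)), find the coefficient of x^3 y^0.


R(x,y) = sum over A in 2^E of x^(r(E)-r(A)) * y^(|A|-r(A)).
G has 6 vertices, 7 edges. r(E) = 5.
Enumerate all 2^7 = 128 subsets.
Count subsets with r(E)-r(A)=3 and |A|-r(A)=0: 21.

21


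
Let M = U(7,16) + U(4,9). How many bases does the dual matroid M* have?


(M1+M2)* = M1* + M2*.
M1* = U(9,16), bases: C(16,9) = 11440.
M2* = U(5,9), bases: C(9,5) = 126.
|B(M*)| = 11440 * 126 = 1441440.

1441440


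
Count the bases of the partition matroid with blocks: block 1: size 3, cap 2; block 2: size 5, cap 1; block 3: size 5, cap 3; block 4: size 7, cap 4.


A basis picks exactly ci elements from block i.
Number of bases = product of C(|Si|, ci).
= C(3,2) * C(5,1) * C(5,3) * C(7,4)
= 3 * 5 * 10 * 35
= 5250.

5250


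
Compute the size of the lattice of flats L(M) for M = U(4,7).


Flats of U(4,7): every subset of size < 4 is a flat, plus E itself.
Count = C(7,0) + C(7,1) + C(7,2) + C(7,3) + 1
     = 1 + 7 + 21 + 35 + 1
     = 65.

65


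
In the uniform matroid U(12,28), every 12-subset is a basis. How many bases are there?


Bases of U(12,28) are all 12-element subsets of the 28-element ground set.
Number of bases = C(28,12).
C(28,12) = 28! / (12! * 16!) = 30421755.

30421755


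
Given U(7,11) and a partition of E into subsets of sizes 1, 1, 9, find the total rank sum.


r(Ai) = min(|Ai|, 7) for each part.
Sum = min(1,7) + min(1,7) + min(9,7)
    = 1 + 1 + 7
    = 9.

9


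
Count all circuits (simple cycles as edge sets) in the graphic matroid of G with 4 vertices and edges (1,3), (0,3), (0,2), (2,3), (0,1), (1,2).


A circuit in a graphic matroid = edge set of a simple cycle.
G has 4 vertices and 6 edges.
Enumerating all minimal edge subsets forming cycles...
Total circuits found: 7.

7


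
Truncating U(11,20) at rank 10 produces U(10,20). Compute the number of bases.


Truncating U(11,20) to rank 10 gives U(10,20).
Bases of U(10,20) are all 10-element subsets of 20 elements.
Number of bases = C(20,10) = 20! / (10! * 10!) = 184756.

184756


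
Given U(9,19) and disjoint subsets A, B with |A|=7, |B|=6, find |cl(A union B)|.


|A union B| = 7 + 6 = 13 (disjoint).
In U(9,19), cl(S) = S if |S| < 9, else cl(S) = E.
Since 13 >= 9, cl(A union B) = E.
|cl(A union B)| = 19.

19


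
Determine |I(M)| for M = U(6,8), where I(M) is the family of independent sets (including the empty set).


Independent sets of U(6,8) are all subsets of size <= 6.
Count = (8 choose 0) + (8 choose 1) + (8 choose 2) + (8 choose 3) + (8 choose 4) + (8 choose 5) + (8 choose 6)
     = 1 + 8 + 28 + 56 + 70 + 56 + 28
     = 247.

247


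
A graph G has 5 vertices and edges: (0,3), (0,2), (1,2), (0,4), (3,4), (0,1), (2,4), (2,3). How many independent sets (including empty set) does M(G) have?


An independent set in a graphic matroid is an acyclic edge subset.
G has 5 vertices and 8 edges.
Enumerate all 2^8 = 256 subsets, checking for acyclicity.
Total independent sets = 128.

128


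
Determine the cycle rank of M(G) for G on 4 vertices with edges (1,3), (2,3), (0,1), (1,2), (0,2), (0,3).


Cycle rank (nullity) = |E| - r(M) = |E| - (|V| - c).
|E| = 6, |V| = 4, c = 1.
Nullity = 6 - (4 - 1) = 6 - 3 = 3.

3


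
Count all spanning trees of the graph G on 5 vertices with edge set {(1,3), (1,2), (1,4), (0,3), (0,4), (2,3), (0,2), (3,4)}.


By Kirchhoff's matrix tree theorem, the number of spanning trees equals
the determinant of any cofactor of the Laplacian matrix L.
G has 5 vertices and 8 edges.
Computing the (4 x 4) cofactor determinant gives 45.

45


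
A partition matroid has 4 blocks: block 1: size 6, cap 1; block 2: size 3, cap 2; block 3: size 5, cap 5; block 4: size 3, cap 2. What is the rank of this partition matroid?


Rank of a partition matroid = sum of min(|Si|, ci) for each block.
= min(6,1) + min(3,2) + min(5,5) + min(3,2)
= 1 + 2 + 5 + 2
= 10.

10


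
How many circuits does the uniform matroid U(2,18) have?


In U(2,18), circuits are the (3)-element subsets.
Any set of 3 elements is dependent, and removing any one element gives
an independent set of size 2, so it is a minimal dependent set.
Number of circuits = C(18,3) = (18 * 17 * 16) / (1 * 2 * 3) = 816.

816


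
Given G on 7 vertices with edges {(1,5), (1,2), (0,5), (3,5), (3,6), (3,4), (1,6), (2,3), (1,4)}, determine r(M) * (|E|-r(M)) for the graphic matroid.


r(M) = |V| - c = 7 - 1 = 6.
nullity = |E| - r(M) = 9 - 6 = 3.
Product = 6 * 3 = 18.

18


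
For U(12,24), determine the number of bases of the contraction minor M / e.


Contracting e from U(12,24) gives U(11,23).
Bases of U(11,23) = (23 choose 11) = 1352078.

1352078


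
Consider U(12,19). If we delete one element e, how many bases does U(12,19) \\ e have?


Deleting e from U(12,19) gives U(12,18) since n > r.
Bases of U(12,18) = (18 choose 12) = 18564.

18564


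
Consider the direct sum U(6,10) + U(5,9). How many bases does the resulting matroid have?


Bases of a direct sum M1 + M2: |B| = |B(M1)| * |B(M2)|.
|B(U(6,10))| = C(10,6) = 210.
|B(U(5,9))| = C(9,5) = 126.
Total bases = 210 * 126 = 26460.

26460


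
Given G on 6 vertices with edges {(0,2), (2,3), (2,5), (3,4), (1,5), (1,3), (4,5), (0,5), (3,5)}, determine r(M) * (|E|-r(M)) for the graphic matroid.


r(M) = |V| - c = 6 - 1 = 5.
nullity = |E| - r(M) = 9 - 5 = 4.
Product = 5 * 4 = 20.

20


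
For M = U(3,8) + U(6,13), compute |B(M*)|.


(M1+M2)* = M1* + M2*.
M1* = U(5,8), bases: C(8,5) = 56.
M2* = U(7,13), bases: C(13,7) = 1716.
|B(M*)| = 56 * 1716 = 96096.

96096


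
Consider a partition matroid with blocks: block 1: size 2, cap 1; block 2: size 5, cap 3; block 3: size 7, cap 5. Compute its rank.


Rank of a partition matroid = sum of min(|Si|, ci) for each block.
= min(2,1) + min(5,3) + min(7,5)
= 1 + 3 + 5
= 9.

9


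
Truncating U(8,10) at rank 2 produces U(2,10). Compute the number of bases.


Truncating U(8,10) to rank 2 gives U(2,10).
Bases of U(2,10) are all 2-element subsets of 10 elements.
Number of bases = (10 choose 2) = 45.

45


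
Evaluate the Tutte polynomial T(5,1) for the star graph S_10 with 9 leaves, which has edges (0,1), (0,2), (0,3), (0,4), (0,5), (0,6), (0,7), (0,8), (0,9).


A star on 10 vertices is a tree with 9 edges.
T(x,y) = x^(9) for any tree.
T(5,1) = 5^9 = 1953125.

1953125


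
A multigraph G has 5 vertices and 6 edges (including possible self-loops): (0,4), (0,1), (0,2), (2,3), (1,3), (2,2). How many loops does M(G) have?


In a graphic matroid, a loop is a self-loop edge (u,u) with rank 0.
Examining all 6 edges for self-loops...
Self-loops found: (2,2)
Number of loops = 1.

1


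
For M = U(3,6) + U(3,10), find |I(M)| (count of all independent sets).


For a direct sum, |I(M1+M2)| = |I(M1)| * |I(M2)|.
|I(U(3,6))| = sum C(6,k) for k=0..3 = 42.
|I(U(3,10))| = sum C(10,k) for k=0..3 = 176.
Total = 42 * 176 = 7392.

7392


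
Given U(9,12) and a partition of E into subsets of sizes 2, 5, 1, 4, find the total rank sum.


r(Ai) = min(|Ai|, 9) for each part.
Sum = min(2,9) + min(5,9) + min(1,9) + min(4,9)
    = 2 + 5 + 1 + 4
    = 12.

12


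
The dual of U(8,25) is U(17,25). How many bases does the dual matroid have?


The dual of U(r,n) is U(n-r, n) = U(17,25).
Bases of U(17,25) are all (17)-element subsets.
|B(M*)| = C(25,17) = 1081575.

1081575


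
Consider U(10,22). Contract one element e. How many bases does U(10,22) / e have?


Contracting e from U(10,22) gives U(9,21).
Bases of U(9,21) = C(21,9) = 293930.

293930


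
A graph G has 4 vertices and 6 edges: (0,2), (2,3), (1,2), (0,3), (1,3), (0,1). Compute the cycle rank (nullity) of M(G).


Cycle rank (nullity) = |E| - r(M) = |E| - (|V| - c).
|E| = 6, |V| = 4, c = 1.
Nullity = 6 - (4 - 1) = 6 - 3 = 3.

3


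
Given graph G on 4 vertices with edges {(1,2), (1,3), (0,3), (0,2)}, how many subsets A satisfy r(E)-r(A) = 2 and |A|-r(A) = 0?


R(x,y) = sum over A in 2^E of x^(r(E)-r(A)) * y^(|A|-r(A)).
G has 4 vertices, 4 edges. r(E) = 3.
Enumerate all 2^4 = 16 subsets.
Count subsets with r(E)-r(A)=2 and |A|-r(A)=0: 4.

4


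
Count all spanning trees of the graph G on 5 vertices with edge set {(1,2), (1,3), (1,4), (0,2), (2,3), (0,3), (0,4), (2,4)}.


By Kirchhoff's matrix tree theorem, the number of spanning trees equals
the determinant of any cofactor of the Laplacian matrix L.
G has 5 vertices and 8 edges.
Computing the (4 x 4) cofactor determinant gives 45.

45


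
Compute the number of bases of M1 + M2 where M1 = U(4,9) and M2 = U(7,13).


Bases of a direct sum M1 + M2: |B| = |B(M1)| * |B(M2)|.
|B(U(4,9))| = C(9,4) = 126.
|B(U(7,13))| = C(13,7) = 1716.
Total bases = 126 * 1716 = 216216.

216216


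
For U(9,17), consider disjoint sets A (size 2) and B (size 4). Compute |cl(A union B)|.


|A union B| = 2 + 4 = 6 (disjoint).
In U(9,17), cl(S) = S if |S| < 9, else cl(S) = E.
Since 6 < 9, cl(A union B) = A union B.
|cl(A union B)| = 6.

6


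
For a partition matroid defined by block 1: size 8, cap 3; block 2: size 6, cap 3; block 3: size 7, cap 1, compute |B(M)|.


A basis picks exactly ci elements from block i.
Number of bases = product of C(|Si|, ci).
= C(8,3) * C(6,3) * C(7,1)
= 56 * 20 * 7
= 7840.

7840


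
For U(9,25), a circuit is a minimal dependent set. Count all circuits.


In U(9,25), circuits are the (10)-element subsets.
Any set of 10 elements is dependent, and removing any one element gives
an independent set of size 9, so it is a minimal dependent set.
Number of circuits = C(25,10) = 3268760.

3268760


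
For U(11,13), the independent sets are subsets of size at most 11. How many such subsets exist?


Independent sets of U(11,13) are all subsets of size <= 11.
Count = (13 choose 0) + (13 choose 1) + (13 choose 2) + (13 choose 3) + (13 choose 4) + (13 choose 5) + (13 choose 6) + (13 choose 7) + (13 choose 8) + (13 choose 9) + (13 choose 10) + (13 choose 11)
     = 1 + 13 + 78 + 286 + 715 + 1287 + 1716 + 1716 + 1287 + 715 + 286 + 78
     = 8178.

8178


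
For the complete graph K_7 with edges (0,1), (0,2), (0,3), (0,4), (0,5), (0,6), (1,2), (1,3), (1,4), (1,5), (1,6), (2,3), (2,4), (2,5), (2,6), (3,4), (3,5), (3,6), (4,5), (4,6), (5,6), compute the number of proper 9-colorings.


P(K_7, k) = k(k-1)(k-2)...(k-6).
P(9) = (9) * (8) * (7) * (6) * (5) * (4) * (3) = 181440.

181440


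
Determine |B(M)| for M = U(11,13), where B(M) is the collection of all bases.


Bases of U(11,13) are all 11-element subsets of the 13-element ground set.
Number of bases = C(13,11).
C(13,11) = 13! / (11! * 2!) = 78.

78


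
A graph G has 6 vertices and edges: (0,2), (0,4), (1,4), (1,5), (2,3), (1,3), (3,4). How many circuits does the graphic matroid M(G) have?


A circuit in a graphic matroid = edge set of a simple cycle.
G has 6 vertices and 7 edges.
Enumerating all minimal edge subsets forming cycles...
Total circuits found: 3.

3


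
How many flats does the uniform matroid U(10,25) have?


Flats of U(10,25): every subset of size < 10 is a flat, plus E itself.
Count = C(25,0) + C(25,1) + C(25,2) + C(25,3) + C(25,4) + C(25,5) + C(25,6) + C(25,7) + C(25,8) + C(25,9) + 1
     = 1 + 25 + 300 + 2300 + 12650 + 53130 + 177100 + 480700 + 1081575 + 2042975 + 1
     = 3850757.

3850757


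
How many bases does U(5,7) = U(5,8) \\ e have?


Deleting e from U(5,8) gives U(5,7) since n > r.
Bases of U(5,7) = C(7,5) = 21.

21


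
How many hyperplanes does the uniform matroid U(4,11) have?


Hyperplanes of U(4,11) are flats of rank 3.
In a uniform matroid, these are exactly the (3)-element subsets.
Count = C(11,3) = 11! / (3! * 8!) = 165.

165


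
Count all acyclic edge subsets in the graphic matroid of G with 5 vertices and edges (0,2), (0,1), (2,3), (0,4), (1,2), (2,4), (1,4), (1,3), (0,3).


An independent set in a graphic matroid is an acyclic edge subset.
G has 5 vertices and 9 edges.
Enumerate all 2^9 = 512 subsets, checking for acyclicity.
Total independent sets = 198.

198


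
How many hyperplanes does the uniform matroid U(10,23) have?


Hyperplanes of U(10,23) are flats of rank 9.
In a uniform matroid, these are exactly the (9)-element subsets.
Count = (23 choose 9) = 817190.

817190


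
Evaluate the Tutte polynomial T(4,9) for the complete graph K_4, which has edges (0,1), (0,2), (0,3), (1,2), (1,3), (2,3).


T(K_4; x,y) = x^3 + 3x^2 + 4xy + 2x + y^3 + 3y^2 + 2y.
Substituting x=4, y=9:
= 64 + 48 + 144 + 8 + 729 + 243 + 18
= 1254.

1254


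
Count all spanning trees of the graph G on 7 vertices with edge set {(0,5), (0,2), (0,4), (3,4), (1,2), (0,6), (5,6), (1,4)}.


By Kirchhoff's matrix tree theorem, the number of spanning trees equals
the determinant of any cofactor of the Laplacian matrix L.
G has 7 vertices and 8 edges.
Computing the (6 x 6) cofactor determinant gives 12.

12


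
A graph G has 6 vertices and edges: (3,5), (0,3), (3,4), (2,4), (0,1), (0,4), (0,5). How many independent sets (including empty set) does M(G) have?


An independent set in a graphic matroid is an acyclic edge subset.
G has 6 vertices and 7 edges.
Enumerate all 2^7 = 128 subsets, checking for acyclicity.
Total independent sets = 96.

96


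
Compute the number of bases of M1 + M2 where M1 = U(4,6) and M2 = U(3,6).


Bases of a direct sum M1 + M2: |B| = |B(M1)| * |B(M2)|.
|B(U(4,6))| = C(6,4) = 15.
|B(U(3,6))| = C(6,3) = 20.
Total bases = 15 * 20 = 300.

300


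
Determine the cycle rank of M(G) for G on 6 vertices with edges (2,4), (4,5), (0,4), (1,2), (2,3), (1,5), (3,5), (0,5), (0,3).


Cycle rank (nullity) = |E| - r(M) = |E| - (|V| - c).
|E| = 9, |V| = 6, c = 1.
Nullity = 9 - (6 - 1) = 9 - 5 = 4.

4


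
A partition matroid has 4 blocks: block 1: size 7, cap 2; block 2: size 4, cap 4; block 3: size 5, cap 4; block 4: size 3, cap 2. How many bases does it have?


A basis picks exactly ci elements from block i.
Number of bases = product of C(|Si|, ci).
= C(7,2) * C(4,4) * C(5,4) * C(3,2)
= 21 * 1 * 5 * 3
= 315.

315


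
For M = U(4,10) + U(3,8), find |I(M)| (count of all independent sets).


For a direct sum, |I(M1+M2)| = |I(M1)| * |I(M2)|.
|I(U(4,10))| = sum C(10,k) for k=0..4 = 386.
|I(U(3,8))| = sum C(8,k) for k=0..3 = 93.
Total = 386 * 93 = 35898.

35898


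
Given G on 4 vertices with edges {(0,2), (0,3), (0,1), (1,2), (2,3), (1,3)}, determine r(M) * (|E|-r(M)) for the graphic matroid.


r(M) = |V| - c = 4 - 1 = 3.
nullity = |E| - r(M) = 6 - 3 = 3.
Product = 3 * 3 = 9.

9


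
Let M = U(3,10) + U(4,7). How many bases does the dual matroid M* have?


(M1+M2)* = M1* + M2*.
M1* = U(7,10), bases: C(10,7) = 120.
M2* = U(3,7), bases: C(7,3) = 35.
|B(M*)| = 120 * 35 = 4200.

4200


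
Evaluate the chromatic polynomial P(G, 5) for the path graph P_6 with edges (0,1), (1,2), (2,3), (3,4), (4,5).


P(P_6, k) = k * (k-1)^(5).
P(5) = 5 * 4^5 = 5 * 1024 = 5120.

5120


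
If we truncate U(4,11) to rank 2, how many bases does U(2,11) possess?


Truncating U(4,11) to rank 2 gives U(2,11).
Bases of U(2,11) are all 2-element subsets of 11 elements.
Number of bases = (11 choose 2) = 55.

55


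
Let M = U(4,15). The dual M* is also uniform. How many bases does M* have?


The dual of U(r,n) is U(n-r, n) = U(11,15).
Bases of U(11,15) are all (11)-element subsets.
|B(M*)| = C(15,11) = 15! / (11! * 4!) = 1365.

1365


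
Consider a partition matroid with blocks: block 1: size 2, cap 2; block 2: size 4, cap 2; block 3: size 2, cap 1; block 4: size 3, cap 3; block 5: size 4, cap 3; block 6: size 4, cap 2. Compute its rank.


Rank of a partition matroid = sum of min(|Si|, ci) for each block.
= min(2,2) + min(4,2) + min(2,1) + min(3,3) + min(4,3) + min(4,2)
= 2 + 2 + 1 + 3 + 3 + 2
= 13.

13


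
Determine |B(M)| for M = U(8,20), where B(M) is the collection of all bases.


Bases of U(8,20) are all 8-element subsets of the 20-element ground set.
Number of bases = C(20,8).
C(20,8) = 20! / (8! * 12!) = 125970.

125970


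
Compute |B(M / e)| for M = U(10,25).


Contracting e from U(10,25) gives U(9,24).
Bases of U(9,24) = C(24,9) = 1307504.

1307504


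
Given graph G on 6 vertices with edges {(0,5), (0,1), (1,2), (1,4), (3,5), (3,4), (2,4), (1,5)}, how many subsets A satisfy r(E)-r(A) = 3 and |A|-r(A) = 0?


R(x,y) = sum over A in 2^E of x^(r(E)-r(A)) * y^(|A|-r(A)).
G has 6 vertices, 8 edges. r(E) = 5.
Enumerate all 2^8 = 256 subsets.
Count subsets with r(E)-r(A)=3 and |A|-r(A)=0: 28.

28


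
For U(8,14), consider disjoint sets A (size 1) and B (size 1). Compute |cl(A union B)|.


|A union B| = 1 + 1 = 2 (disjoint).
In U(8,14), cl(S) = S if |S| < 8, else cl(S) = E.
Since 2 < 8, cl(A union B) = A union B.
|cl(A union B)| = 2.

2


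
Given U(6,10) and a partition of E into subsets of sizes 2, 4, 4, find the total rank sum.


r(Ai) = min(|Ai|, 6) for each part.
Sum = min(2,6) + min(4,6) + min(4,6)
    = 2 + 4 + 4
    = 10.

10


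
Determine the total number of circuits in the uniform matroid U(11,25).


In U(11,25), circuits are the (12)-element subsets.
Any set of 12 elements is dependent, and removing any one element gives
an independent set of size 11, so it is a minimal dependent set.
Number of circuits = C(25,12) = 25! / (12! * 13!) = 5200300.

5200300


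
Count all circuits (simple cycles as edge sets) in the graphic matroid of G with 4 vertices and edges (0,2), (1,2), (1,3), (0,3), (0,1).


A circuit in a graphic matroid = edge set of a simple cycle.
G has 4 vertices and 5 edges.
Enumerating all minimal edge subsets forming cycles...
Total circuits found: 3.

3


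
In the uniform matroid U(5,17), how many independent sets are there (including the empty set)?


Independent sets of U(5,17) are all subsets of size <= 5.
Count = C(17,0) + C(17,1) + C(17,2) + C(17,3) + C(17,4) + C(17,5)
     = 1 + 17 + 136 + 680 + 2380 + 6188
     = 9402.

9402


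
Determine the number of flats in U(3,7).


Flats of U(3,7): every subset of size < 3 is a flat, plus E itself.
Count = (7 choose 0) + (7 choose 1) + (7 choose 2) + 1
     = 1 + 7 + 21 + 1
     = 30.

30


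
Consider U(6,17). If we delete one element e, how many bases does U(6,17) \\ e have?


Deleting e from U(6,17) gives U(6,16) since n > r.
Bases of U(6,16) = C(16,6) = 8008.

8008


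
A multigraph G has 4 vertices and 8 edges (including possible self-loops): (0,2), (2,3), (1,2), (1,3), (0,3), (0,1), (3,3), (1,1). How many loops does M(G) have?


In a graphic matroid, a loop is a self-loop edge (u,u) with rank 0.
Examining all 8 edges for self-loops...
Self-loops found: (3,3), (1,1)
Number of loops = 2.

2


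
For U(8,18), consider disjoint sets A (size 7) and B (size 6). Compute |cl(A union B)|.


|A union B| = 7 + 6 = 13 (disjoint).
In U(8,18), cl(S) = S if |S| < 8, else cl(S) = E.
Since 13 >= 8, cl(A union B) = E.
|cl(A union B)| = 18.

18


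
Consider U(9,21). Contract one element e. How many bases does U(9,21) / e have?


Contracting e from U(9,21) gives U(8,20).
Bases of U(8,20) = (20 choose 8) = 125970.

125970


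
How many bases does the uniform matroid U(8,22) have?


Bases of U(8,22) are all 8-element subsets of the 22-element ground set.
Number of bases = C(22,8).
C(22,8) = 22! / (8! * 14!) = 319770.

319770


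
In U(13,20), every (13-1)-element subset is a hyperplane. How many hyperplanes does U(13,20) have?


Hyperplanes of U(13,20) are flats of rank 12.
In a uniform matroid, these are exactly the (12)-element subsets.
Count = (20 choose 12) = 125970.

125970


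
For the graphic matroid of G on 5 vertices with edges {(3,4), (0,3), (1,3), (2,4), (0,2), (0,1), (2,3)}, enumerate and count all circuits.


A circuit in a graphic matroid = edge set of a simple cycle.
G has 5 vertices and 7 edges.
Enumerating all minimal edge subsets forming cycles...
Total circuits found: 6.

6


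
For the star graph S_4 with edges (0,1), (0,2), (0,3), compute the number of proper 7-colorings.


P(tree, k) = k * (k-1)^(3) for any tree on 4 vertices.
P(7) = 7 * 6^3 = 7 * 216 = 1512.

1512


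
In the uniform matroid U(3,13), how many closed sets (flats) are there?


Flats of U(3,13): every subset of size < 3 is a flat, plus E itself.
Count = (13 choose 0) + (13 choose 1) + (13 choose 2) + 1
     = 1 + 13 + 78 + 1
     = 93.

93


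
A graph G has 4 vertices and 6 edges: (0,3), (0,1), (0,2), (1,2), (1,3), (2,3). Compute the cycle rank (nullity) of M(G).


Cycle rank (nullity) = |E| - r(M) = |E| - (|V| - c).
|E| = 6, |V| = 4, c = 1.
Nullity = 6 - (4 - 1) = 6 - 3 = 3.

3


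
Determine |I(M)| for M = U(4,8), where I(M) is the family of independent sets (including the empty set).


Independent sets of U(4,8) are all subsets of size <= 4.
Count = C(8,0) + C(8,1) + C(8,2) + C(8,3) + C(8,4)
     = 1 + 8 + 28 + 56 + 70
     = 163.

163


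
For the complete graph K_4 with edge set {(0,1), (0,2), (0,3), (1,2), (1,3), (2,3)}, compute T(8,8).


T(K_4; x,y) = x^3 + 3x^2 + 4xy + 2x + y^3 + 3y^2 + 2y.
Substituting x=8, y=8:
= 512 + 192 + 256 + 16 + 512 + 192 + 16
= 1696.

1696


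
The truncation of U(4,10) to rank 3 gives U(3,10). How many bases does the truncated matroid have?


Truncating U(4,10) to rank 3 gives U(3,10).
Bases of U(3,10) are all 3-element subsets of 10 elements.
Number of bases = C(10,3) = (10 * 9 * 8) / (1 * 2 * 3) = 120.

120


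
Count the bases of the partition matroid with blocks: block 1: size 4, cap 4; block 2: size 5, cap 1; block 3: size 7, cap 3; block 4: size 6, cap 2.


A basis picks exactly ci elements from block i.
Number of bases = product of C(|Si|, ci).
= C(4,4) * C(5,1) * C(7,3) * C(6,2)
= 1 * 5 * 35 * 15
= 2625.

2625


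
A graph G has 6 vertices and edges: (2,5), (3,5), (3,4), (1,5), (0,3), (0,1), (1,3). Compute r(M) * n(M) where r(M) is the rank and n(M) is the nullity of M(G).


r(M) = |V| - c = 6 - 1 = 5.
nullity = |E| - r(M) = 7 - 5 = 2.
Product = 5 * 2 = 10.

10


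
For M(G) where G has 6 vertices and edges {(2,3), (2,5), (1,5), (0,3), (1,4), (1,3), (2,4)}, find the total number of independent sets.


An independent set in a graphic matroid is an acyclic edge subset.
G has 6 vertices and 7 edges.
Enumerate all 2^7 = 128 subsets, checking for acyclicity.
Total independent sets = 108.

108


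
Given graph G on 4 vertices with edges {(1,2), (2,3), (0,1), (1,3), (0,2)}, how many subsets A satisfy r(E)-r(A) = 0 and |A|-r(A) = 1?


R(x,y) = sum over A in 2^E of x^(r(E)-r(A)) * y^(|A|-r(A)).
G has 4 vertices, 5 edges. r(E) = 3.
Enumerate all 2^5 = 32 subsets.
Count subsets with r(E)-r(A)=0 and |A|-r(A)=1: 5.

5


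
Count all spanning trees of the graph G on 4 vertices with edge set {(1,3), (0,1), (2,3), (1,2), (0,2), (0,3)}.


By Kirchhoff's matrix tree theorem, the number of spanning trees equals
the determinant of any cofactor of the Laplacian matrix L.
G has 4 vertices and 6 edges.
Computing the (3 x 3) cofactor determinant gives 16.

16


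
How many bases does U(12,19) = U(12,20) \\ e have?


Deleting e from U(12,20) gives U(12,19) since n > r.
Bases of U(12,19) = (19 choose 12) = 50388.

50388


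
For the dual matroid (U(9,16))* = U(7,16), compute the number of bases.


The dual of U(r,n) is U(n-r, n) = U(7,16).
Bases of U(7,16) are all (7)-element subsets.
|B(M*)| = C(16,7) = 16! / (7! * 9!) = 11440.

11440


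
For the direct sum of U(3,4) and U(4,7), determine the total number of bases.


Bases of a direct sum M1 + M2: |B| = |B(M1)| * |B(M2)|.
|B(U(3,4))| = C(4,3) = 4.
|B(U(4,7))| = C(7,4) = 35.
Total bases = 4 * 35 = 140.

140


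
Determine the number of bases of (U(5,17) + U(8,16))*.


(M1+M2)* = M1* + M2*.
M1* = U(12,17), bases: C(17,12) = 6188.
M2* = U(8,16), bases: C(16,8) = 12870.
|B(M*)| = 6188 * 12870 = 79639560.

79639560


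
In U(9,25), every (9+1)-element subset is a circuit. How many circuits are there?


In U(9,25), circuits are the (10)-element subsets.
Any set of 10 elements is dependent, and removing any one element gives
an independent set of size 9, so it is a minimal dependent set.
Number of circuits = C(25,10) = 25! / (10! * 15!) = 3268760.

3268760


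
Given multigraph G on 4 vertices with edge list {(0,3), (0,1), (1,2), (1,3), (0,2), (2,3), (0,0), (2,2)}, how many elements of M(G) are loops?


In a graphic matroid, a loop is a self-loop edge (u,u) with rank 0.
Examining all 8 edges for self-loops...
Self-loops found: (0,0), (2,2)
Number of loops = 2.

2


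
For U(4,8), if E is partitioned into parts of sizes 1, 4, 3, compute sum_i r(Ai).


r(Ai) = min(|Ai|, 4) for each part.
Sum = min(1,4) + min(4,4) + min(3,4)
    = 1 + 4 + 3
    = 8.

8


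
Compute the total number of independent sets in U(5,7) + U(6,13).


For a direct sum, |I(M1+M2)| = |I(M1)| * |I(M2)|.
|I(U(5,7))| = sum C(7,k) for k=0..5 = 120.
|I(U(6,13))| = sum C(13,k) for k=0..6 = 4096.
Total = 120 * 4096 = 491520.

491520


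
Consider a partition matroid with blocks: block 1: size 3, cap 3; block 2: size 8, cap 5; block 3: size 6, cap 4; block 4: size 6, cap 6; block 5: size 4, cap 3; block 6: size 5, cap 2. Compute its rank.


Rank of a partition matroid = sum of min(|Si|, ci) for each block.
= min(3,3) + min(8,5) + min(6,4) + min(6,6) + min(4,3) + min(5,2)
= 3 + 5 + 4 + 6 + 3 + 2
= 23.

23


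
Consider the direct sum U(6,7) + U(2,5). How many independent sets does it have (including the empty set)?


For a direct sum, |I(M1+M2)| = |I(M1)| * |I(M2)|.
|I(U(6,7))| = sum C(7,k) for k=0..6 = 127.
|I(U(2,5))| = sum C(5,k) for k=0..2 = 16.
Total = 127 * 16 = 2032.

2032


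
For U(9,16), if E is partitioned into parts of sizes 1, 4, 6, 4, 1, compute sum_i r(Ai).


r(Ai) = min(|Ai|, 9) for each part.
Sum = min(1,9) + min(4,9) + min(6,9) + min(4,9) + min(1,9)
    = 1 + 4 + 6 + 4 + 1
    = 16.

16


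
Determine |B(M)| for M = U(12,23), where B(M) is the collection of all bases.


Bases of U(12,23) are all 12-element subsets of the 23-element ground set.
Number of bases = C(23,12).
C(23,12) = 1352078.

1352078


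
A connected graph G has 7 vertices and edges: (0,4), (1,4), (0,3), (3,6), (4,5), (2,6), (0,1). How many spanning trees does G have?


By Kirchhoff's matrix tree theorem, the number of spanning trees equals
the determinant of any cofactor of the Laplacian matrix L.
G has 7 vertices and 7 edges.
Computing the (6 x 6) cofactor determinant gives 3.

3


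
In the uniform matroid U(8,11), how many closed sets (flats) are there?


Flats of U(8,11): every subset of size < 8 is a flat, plus E itself.
Count = (11 choose 0) + (11 choose 1) + (11 choose 2) + (11 choose 3) + (11 choose 4) + (11 choose 5) + (11 choose 6) + (11 choose 7) + 1
     = 1 + 11 + 55 + 165 + 330 + 462 + 462 + 330 + 1
     = 1817.

1817


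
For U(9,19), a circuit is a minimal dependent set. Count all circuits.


In U(9,19), circuits are the (10)-element subsets.
Any set of 10 elements is dependent, and removing any one element gives
an independent set of size 9, so it is a minimal dependent set.
Number of circuits = (19 choose 10) = 92378.

92378


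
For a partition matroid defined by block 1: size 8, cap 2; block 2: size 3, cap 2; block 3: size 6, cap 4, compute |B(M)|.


A basis picks exactly ci elements from block i.
Number of bases = product of C(|Si|, ci).
= C(8,2) * C(3,2) * C(6,4)
= 28 * 3 * 15
= 1260.

1260


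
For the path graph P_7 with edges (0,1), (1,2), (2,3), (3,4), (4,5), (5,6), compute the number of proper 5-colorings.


P(P_7, k) = k * (k-1)^(6).
P(5) = 5 * 4^6 = 5 * 4096 = 20480.

20480
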